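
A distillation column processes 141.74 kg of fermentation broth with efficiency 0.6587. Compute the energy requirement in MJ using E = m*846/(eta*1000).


E = m * 846 / (eta * 1000)
= 141.74 * 846 / (0.6587 * 1000)
= 182.0435 MJ

182.0435 MJ


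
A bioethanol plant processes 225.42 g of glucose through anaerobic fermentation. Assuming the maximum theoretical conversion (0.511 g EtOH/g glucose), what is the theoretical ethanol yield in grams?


Theoretical ethanol yield: m_EtOH = 0.511 * m_glucose
m_EtOH = 0.511 * 225.42 = 115.1896 g

115.1896 g


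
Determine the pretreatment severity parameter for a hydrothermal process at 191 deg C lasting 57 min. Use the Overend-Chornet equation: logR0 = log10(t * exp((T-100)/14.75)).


logR0 = log10(t * exp((T - 100) / 14.75))
= log10(57 * exp((191 - 100) / 14.75))
= 4.4353

4.4353


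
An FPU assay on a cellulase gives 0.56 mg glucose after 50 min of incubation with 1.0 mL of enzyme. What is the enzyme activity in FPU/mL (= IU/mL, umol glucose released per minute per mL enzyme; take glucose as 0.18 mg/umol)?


Activity = glucose_mg / (0.18 mg/umol * V_mL * t_min)
= 0.56 / (0.18 * 1.0 * 50)
= 0.0622 FPU/mL

0.0622 FPU/mL


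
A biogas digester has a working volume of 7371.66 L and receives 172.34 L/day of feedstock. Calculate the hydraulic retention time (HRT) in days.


HRT = V / Q
= 7371.66 / 172.34
= 42.7739 days

42.7739 days


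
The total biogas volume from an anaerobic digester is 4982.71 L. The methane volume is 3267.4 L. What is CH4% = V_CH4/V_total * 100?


CH4% = V_CH4 / V_total * 100
= 3267.4 / 4982.71 * 100
= 65.5748%

65.5748%


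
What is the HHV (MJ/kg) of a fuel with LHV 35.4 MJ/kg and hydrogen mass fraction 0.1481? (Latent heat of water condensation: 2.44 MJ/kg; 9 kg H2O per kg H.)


HHV = LHV + H_frac * 9 * 2.44
= 35.4 + 0.1481 * 9 * 2.44
= 38.6523 MJ/kg

38.6523 MJ/kg


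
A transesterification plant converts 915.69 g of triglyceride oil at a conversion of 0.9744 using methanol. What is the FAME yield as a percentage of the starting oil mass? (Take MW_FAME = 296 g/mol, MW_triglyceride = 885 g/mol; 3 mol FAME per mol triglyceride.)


m_FAME = oil * conv * (3 * 296 / 885) = oil * conv * (888/885)
= 915.69 * 0.9744 * 888 / 885
= 895.2729 g
Y = m_FAME / oil * 100 = conv * (888/885) * 100
= 0.9744 * 888 / 885 * 100
= 97.77%

97.77%


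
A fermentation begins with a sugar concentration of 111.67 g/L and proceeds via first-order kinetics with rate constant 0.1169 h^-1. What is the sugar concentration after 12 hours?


S = S0 * exp(-k * t)
S = 111.67 * exp(-0.1169 * 12)
S = 27.4605 g/L

27.4605 g/L


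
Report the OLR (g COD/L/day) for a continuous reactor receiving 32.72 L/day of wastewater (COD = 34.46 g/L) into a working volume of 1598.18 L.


OLR = Q * S / V
= 32.72 * 34.46 / 1598.18
= 0.7055 g/L/day

0.7055 g/L/day


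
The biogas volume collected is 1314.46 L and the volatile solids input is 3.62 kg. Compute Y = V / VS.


Y = V / VS
= 1314.46 / 3.62
= 363.1105 L/kg VS

363.1105 L/kg VS


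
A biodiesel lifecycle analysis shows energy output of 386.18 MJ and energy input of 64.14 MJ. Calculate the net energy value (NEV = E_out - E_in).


NEV = E_out - E_in
= 386.18 - 64.14
= 322.0400 MJ

322.0400 MJ


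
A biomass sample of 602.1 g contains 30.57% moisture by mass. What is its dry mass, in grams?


Wd = Ww * (1 - MC/100)
= 602.1 * (1 - 30.57/100)
= 418.0380 g

418.0380 g


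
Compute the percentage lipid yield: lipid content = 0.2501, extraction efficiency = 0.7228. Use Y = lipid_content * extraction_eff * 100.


Y = lipid_content * extraction_eff * 100
= 0.2501 * 0.7228 * 100
= 18.0772%

18.0772%


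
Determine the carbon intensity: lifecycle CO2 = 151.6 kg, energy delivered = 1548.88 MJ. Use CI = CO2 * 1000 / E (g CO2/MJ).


CI = CO2 * 1000 / E
= 151.6 * 1000 / 1548.88
= 97.8772 g CO2/MJ

97.8772 g CO2/MJ


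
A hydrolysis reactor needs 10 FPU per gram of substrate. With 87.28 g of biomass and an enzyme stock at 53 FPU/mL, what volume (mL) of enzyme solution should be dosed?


V = dosage * m_sub / activity
V = 10 * 87.28 / 53
V = 16.4679 mL

16.4679 mL


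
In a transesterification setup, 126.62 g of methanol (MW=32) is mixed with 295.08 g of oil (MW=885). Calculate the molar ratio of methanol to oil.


Molar ratio = n_MeOH / n_oil = (MeOH/32) / (oil/885) = (MeOH * 885) / (32 * oil)
= (126.62 * 885) / (32 * 295.08)
= 11.8674

11.8674


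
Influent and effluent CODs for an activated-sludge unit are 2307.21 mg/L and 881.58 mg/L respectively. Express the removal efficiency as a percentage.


eta = (COD_in - COD_out) / COD_in * 100
= (2307.21 - 881.58) / 2307.21 * 100
= 61.7902%

61.7902%


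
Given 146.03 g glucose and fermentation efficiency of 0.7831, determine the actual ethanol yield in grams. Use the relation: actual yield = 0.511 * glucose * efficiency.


Actual ethanol: m = 0.511 * 146.03 * 0.7831
m = 58.4360 g

58.4360 g


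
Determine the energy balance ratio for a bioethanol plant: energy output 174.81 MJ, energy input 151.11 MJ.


EROI = E_out / E_in
= 174.81 / 151.11
= 1.1568

1.1568


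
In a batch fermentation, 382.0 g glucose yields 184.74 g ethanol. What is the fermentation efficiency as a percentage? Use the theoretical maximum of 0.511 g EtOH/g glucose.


Fermentation efficiency = (actual / (0.511 * glucose)) * 100
= (184.74 / (0.511 * 382.0)) * 100
= 94.6404%

94.6404%


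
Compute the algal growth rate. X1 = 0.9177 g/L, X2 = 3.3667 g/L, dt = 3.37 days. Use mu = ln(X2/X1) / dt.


mu = ln(X2/X1) / dt
= ln(3.3667/0.9177) / 3.37
= 0.3857 per day

0.3857 per day


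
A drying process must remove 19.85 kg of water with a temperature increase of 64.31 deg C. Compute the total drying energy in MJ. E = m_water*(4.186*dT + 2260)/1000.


E = m_water * (4.186 * dT + 2260) / 1000
= 19.85 * (4.186 * 64.31 + 2260) / 1000
= 50.2047 MJ

50.2047 MJ


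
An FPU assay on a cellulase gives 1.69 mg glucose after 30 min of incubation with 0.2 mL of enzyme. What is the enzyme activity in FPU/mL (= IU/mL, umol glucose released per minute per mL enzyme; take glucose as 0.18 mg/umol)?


Activity = glucose_mg / (0.18 mg/umol * V_mL * t_min)
= 1.69 / (0.18 * 0.2 * 30)
= 1.5648 FPU/mL

1.5648 FPU/mL


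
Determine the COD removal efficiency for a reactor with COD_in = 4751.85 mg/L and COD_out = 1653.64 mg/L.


eta = (COD_in - COD_out) / COD_in * 100
= (4751.85 - 1653.64) / 4751.85 * 100
= 65.2001%

65.2001%


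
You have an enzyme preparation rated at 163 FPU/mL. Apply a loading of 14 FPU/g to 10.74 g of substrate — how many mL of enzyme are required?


V = dosage * m_sub / activity
V = 14 * 10.74 / 163
V = 0.9225 mL

0.9225 mL


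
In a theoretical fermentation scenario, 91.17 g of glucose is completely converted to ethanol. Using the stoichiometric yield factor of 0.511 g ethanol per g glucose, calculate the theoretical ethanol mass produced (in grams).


Theoretical ethanol yield: m_EtOH = 0.511 * m_glucose
m_EtOH = 0.511 * 91.17 = 46.5879 g

46.5879 g


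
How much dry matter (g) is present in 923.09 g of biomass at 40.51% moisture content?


Wd = Ww * (1 - MC/100)
= 923.09 * (1 - 40.51/100)
= 549.1462 g

549.1462 g


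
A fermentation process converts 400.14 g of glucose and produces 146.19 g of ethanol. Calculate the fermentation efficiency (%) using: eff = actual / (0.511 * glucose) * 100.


Fermentation efficiency = (actual / (0.511 * glucose)) * 100
= (146.19 / (0.511 * 400.14)) * 100
= 71.4965%

71.4965%


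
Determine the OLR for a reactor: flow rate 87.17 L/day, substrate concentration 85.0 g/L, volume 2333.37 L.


OLR = Q * S / V
= 87.17 * 85.0 / 2333.37
= 3.1754 g/L/day

3.1754 g/L/day


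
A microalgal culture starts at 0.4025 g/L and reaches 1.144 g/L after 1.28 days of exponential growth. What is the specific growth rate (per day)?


mu = ln(X2/X1) / dt
= ln(1.144/0.4025) / 1.28
= 0.8161 per day

0.8161 per day


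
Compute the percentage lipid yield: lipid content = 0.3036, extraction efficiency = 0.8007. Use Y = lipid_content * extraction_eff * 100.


Y = lipid_content * extraction_eff * 100
= 0.3036 * 0.8007 * 100
= 24.3093%

24.3093%


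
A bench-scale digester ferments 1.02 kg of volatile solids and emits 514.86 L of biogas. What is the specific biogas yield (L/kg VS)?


Y = V / VS
= 514.86 / 1.02
= 504.7647 L/kg VS

504.7647 L/kg VS


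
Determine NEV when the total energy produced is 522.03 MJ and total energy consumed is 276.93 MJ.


NEV = E_out - E_in
= 522.03 - 276.93
= 245.1000 MJ

245.1000 MJ


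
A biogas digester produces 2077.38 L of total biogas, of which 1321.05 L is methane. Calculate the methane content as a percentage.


CH4% = V_CH4 / V_total * 100
= 1321.05 / 2077.38 * 100
= 63.5921%

63.5921%


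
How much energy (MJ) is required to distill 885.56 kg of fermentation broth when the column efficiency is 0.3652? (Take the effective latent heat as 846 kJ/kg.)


E = m * 846 / (eta * 1000)
= 885.56 * 846 / (0.3652 * 1000)
= 2051.4342 MJ

2051.4342 MJ


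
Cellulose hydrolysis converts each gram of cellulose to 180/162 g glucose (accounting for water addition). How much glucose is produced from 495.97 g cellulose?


glucose = cellulose * 180/162
= 495.97 * 180/162
= 551.0778 g

551.0778 g


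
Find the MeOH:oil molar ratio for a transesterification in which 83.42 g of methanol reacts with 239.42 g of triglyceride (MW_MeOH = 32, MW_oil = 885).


Molar ratio = n_MeOH / n_oil = (MeOH/32) / (oil/885) = (MeOH * 885) / (32 * oil)
= (83.42 * 885) / (32 * 239.42)
= 9.6361

9.6361


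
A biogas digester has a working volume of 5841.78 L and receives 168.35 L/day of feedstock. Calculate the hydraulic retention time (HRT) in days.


HRT = V / Q
= 5841.78 / 168.35
= 34.7002 days

34.7002 days


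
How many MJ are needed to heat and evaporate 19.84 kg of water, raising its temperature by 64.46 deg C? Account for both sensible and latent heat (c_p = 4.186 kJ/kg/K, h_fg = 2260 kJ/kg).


E = m_water * (4.186 * dT + 2260) / 1000
= 19.84 * (4.186 * 64.46 + 2260) / 1000
= 50.1918 MJ

50.1918 MJ


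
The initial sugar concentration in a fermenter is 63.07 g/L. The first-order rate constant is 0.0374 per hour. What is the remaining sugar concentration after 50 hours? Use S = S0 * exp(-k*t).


S = S0 * exp(-k * t)
S = 63.07 * exp(-0.0374 * 50)
S = 9.7206 g/L

9.7206 g/L


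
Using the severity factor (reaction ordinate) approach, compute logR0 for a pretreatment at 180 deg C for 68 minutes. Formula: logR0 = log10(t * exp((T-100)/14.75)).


logR0 = log10(t * exp((T - 100) / 14.75))
= log10(68 * exp((180 - 100) / 14.75))
= 4.1880

4.1880


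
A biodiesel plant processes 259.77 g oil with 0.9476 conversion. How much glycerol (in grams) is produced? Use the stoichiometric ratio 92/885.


glycerol = oil * conv * (92/885)
= 259.77 * 0.9476 * 92 / 885
= 25.5893 g

25.5893 g


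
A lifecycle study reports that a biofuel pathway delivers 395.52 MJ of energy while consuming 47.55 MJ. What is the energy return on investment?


EROI = E_out / E_in
= 395.52 / 47.55
= 8.3180

8.3180


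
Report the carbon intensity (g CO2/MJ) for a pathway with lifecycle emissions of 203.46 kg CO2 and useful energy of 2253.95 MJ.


CI = CO2 * 1000 / E
= 203.46 * 1000 / 2253.95
= 90.2682 g CO2/MJ

90.2682 g CO2/MJ


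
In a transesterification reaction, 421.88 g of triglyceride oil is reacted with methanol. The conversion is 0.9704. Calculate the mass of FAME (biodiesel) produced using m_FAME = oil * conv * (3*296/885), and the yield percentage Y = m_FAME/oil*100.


m_FAME = oil * conv * (3 * 296 / 885) = oil * conv * (888/885)
= 421.88 * 0.9704 * 888 / 885
= 410.7801 g
Y = m_FAME / oil * 100 = conv * (888/885) * 100
= 0.9704 * 888 / 885 * 100
= 97.37%

410.7801 g FAME; Y = 97.37%


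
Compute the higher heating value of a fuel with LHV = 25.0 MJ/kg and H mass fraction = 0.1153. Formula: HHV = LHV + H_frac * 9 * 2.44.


HHV = LHV + H_frac * 9 * 2.44
= 25.0 + 0.1153 * 9 * 2.44
= 27.5320 MJ/kg

27.5320 MJ/kg


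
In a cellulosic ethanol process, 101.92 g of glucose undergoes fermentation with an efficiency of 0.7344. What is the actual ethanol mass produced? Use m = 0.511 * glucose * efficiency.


Actual ethanol: m = 0.511 * 101.92 * 0.7344
m = 38.2484 g

38.2484 g


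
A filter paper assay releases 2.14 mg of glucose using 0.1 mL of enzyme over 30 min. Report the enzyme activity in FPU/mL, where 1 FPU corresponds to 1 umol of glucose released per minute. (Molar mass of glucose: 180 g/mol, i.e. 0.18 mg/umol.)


Activity = glucose_mg / (0.18 mg/umol * V_mL * t_min)
= 2.14 / (0.18 * 0.1 * 30)
= 3.9630 FPU/mL

3.9630 FPU/mL


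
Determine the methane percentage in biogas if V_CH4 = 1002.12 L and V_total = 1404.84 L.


CH4% = V_CH4 / V_total * 100
= 1002.12 / 1404.84 * 100
= 71.3334%

71.3334%


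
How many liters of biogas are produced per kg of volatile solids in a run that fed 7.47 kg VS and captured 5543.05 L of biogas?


Y = V / VS
= 5543.05 / 7.47
= 742.0415 L/kg VS

742.0415 L/kg VS


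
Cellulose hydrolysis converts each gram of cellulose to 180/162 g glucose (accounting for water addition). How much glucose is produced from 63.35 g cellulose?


glucose = cellulose * 180/162
= 63.35 * 180/162
= 70.3889 g

70.3889 g


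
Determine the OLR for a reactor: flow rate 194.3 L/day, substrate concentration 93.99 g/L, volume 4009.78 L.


OLR = Q * S / V
= 194.3 * 93.99 / 4009.78
= 4.5544 g/L/day

4.5544 g/L/day


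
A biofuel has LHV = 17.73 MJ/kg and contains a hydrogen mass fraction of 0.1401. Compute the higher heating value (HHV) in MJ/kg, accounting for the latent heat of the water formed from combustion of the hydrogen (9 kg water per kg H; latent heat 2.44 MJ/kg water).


HHV = LHV + H_frac * 9 * 2.44
= 17.73 + 0.1401 * 9 * 2.44
= 20.8066 MJ/kg

20.8066 MJ/kg


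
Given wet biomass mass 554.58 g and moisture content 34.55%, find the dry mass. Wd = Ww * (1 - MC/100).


Wd = Ww * (1 - MC/100)
= 554.58 * (1 - 34.55/100)
= 362.9726 g

362.9726 g


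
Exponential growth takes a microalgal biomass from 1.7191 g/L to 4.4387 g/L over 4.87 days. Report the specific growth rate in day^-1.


mu = ln(X2/X1) / dt
= ln(4.4387/1.7191) / 4.87
= 0.1948 per day

0.1948 per day


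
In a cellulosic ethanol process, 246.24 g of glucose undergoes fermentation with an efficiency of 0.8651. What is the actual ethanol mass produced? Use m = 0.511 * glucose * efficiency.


Actual ethanol: m = 0.511 * 246.24 * 0.8651
m = 108.8544 g

108.8544 g


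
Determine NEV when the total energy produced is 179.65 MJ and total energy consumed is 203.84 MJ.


NEV = E_out - E_in
= 179.65 - 203.84
= -24.1900 MJ

-24.1900 MJ


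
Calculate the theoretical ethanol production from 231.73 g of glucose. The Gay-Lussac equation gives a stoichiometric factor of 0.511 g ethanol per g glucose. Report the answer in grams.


Theoretical ethanol yield: m_EtOH = 0.511 * m_glucose
m_EtOH = 0.511 * 231.73 = 118.4140 g

118.4140 g


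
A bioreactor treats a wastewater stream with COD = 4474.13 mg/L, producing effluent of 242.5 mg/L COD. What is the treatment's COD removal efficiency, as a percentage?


eta = (COD_in - COD_out) / COD_in * 100
= (4474.13 - 242.5) / 4474.13 * 100
= 94.5800%

94.5800%


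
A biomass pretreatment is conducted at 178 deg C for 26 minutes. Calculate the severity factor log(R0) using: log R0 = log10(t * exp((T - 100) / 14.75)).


logR0 = log10(t * exp((T - 100) / 14.75))
= log10(26 * exp((178 - 100) / 14.75))
= 3.7116

3.7116


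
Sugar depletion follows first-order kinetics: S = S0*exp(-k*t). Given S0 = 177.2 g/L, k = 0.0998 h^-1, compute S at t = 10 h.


S = S0 * exp(-k * t)
S = 177.2 * exp(-0.0998 * 10)
S = 65.3187 g/L

65.3187 g/L


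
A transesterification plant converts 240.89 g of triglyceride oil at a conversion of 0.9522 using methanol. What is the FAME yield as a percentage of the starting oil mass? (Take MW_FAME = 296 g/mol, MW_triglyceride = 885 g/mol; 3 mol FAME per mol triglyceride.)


m_FAME = oil * conv * (3 * 296 / 885) = oil * conv * (888/885)
= 240.89 * 0.9522 * 888 / 885
= 230.1530 g
Y = m_FAME / oil * 100 = conv * (888/885) * 100
= 0.9522 * 888 / 885 * 100
= 95.54%

95.54%


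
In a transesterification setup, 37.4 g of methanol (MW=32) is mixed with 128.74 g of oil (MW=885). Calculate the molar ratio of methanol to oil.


Molar ratio = n_MeOH / n_oil = (MeOH/32) / (oil/885) = (MeOH * 885) / (32 * oil)
= (37.4 * 885) / (32 * 128.74)
= 8.0344

8.0344


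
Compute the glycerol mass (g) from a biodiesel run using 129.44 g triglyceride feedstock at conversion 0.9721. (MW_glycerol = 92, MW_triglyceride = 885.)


glycerol = oil * conv * (92/885)
= 129.44 * 0.9721 * 92 / 885
= 13.0805 g

13.0805 g


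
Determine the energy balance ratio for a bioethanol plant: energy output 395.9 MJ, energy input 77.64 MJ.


EROI = E_out / E_in
= 395.9 / 77.64
= 5.0992

5.0992


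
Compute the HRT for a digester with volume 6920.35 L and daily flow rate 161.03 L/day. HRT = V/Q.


HRT = V / Q
= 6920.35 / 161.03
= 42.9755 days

42.9755 days


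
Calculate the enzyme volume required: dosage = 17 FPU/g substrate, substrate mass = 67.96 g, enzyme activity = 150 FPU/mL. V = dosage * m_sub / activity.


V = dosage * m_sub / activity
V = 17 * 67.96 / 150
V = 7.7021 mL

7.7021 mL


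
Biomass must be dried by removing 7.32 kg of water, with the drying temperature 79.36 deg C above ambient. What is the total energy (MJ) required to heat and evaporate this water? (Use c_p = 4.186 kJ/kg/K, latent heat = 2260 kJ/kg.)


E = m_water * (4.186 * dT + 2260) / 1000
= 7.32 * (4.186 * 79.36 + 2260) / 1000
= 18.9749 MJ

18.9749 MJ


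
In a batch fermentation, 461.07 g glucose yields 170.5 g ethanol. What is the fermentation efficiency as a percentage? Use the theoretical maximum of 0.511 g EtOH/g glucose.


Fermentation efficiency = (actual / (0.511 * glucose)) * 100
= (170.5 / (0.511 * 461.07)) * 100
= 72.3663%

72.3663%


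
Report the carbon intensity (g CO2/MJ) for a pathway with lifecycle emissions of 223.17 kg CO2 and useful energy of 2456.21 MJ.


CI = CO2 * 1000 / E
= 223.17 * 1000 / 2456.21
= 90.8595 g CO2/MJ

90.8595 g CO2/MJ


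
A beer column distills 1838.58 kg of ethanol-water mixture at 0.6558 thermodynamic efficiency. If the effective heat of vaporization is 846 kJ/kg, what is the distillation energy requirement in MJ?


E = m * 846 / (eta * 1000)
= 1838.58 * 846 / (0.6558 * 1000)
= 2371.8187 MJ

2371.8187 MJ


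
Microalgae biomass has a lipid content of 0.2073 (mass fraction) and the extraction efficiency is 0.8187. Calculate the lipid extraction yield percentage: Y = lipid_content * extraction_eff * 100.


Y = lipid_content * extraction_eff * 100
= 0.2073 * 0.8187 * 100
= 16.9717%

16.9717%


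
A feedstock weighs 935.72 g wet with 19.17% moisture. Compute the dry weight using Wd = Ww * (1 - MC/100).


Wd = Ww * (1 - MC/100)
= 935.72 * (1 - 19.17/100)
= 756.3425 g

756.3425 g


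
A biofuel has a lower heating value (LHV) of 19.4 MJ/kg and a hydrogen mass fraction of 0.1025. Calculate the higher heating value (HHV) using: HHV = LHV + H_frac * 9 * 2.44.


HHV = LHV + H_frac * 9 * 2.44
= 19.4 + 0.1025 * 9 * 2.44
= 21.6509 MJ/kg

21.6509 MJ/kg


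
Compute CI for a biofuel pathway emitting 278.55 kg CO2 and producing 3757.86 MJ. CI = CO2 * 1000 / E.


CI = CO2 * 1000 / E
= 278.55 * 1000 / 3757.86
= 74.1246 g CO2/MJ

74.1246 g CO2/MJ


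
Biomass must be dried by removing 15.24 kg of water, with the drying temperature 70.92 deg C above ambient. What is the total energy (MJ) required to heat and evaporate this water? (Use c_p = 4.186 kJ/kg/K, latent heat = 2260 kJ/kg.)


E = m_water * (4.186 * dT + 2260) / 1000
= 15.24 * (4.186 * 70.92 + 2260) / 1000
= 38.9667 MJ

38.9667 MJ


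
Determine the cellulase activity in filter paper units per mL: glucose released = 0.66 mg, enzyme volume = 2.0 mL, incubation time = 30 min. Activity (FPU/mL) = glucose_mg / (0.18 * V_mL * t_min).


Activity = glucose_mg / (0.18 mg/umol * V_mL * t_min)
= 0.66 / (0.18 * 2.0 * 30)
= 0.0611 FPU/mL

0.0611 FPU/mL


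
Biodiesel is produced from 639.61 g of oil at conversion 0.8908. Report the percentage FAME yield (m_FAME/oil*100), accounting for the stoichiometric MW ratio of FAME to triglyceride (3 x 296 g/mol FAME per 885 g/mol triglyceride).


m_FAME = oil * conv * (3 * 296 / 885) = oil * conv * (888/885)
= 639.61 * 0.8908 * 888 / 885
= 571.6960 g
Y = m_FAME / oil * 100 = conv * (888/885) * 100
= 0.8908 * 888 / 885 * 100
= 89.38%

89.38%


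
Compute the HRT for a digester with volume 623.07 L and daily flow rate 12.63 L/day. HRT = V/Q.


HRT = V / Q
= 623.07 / 12.63
= 49.3325 days

49.3325 days


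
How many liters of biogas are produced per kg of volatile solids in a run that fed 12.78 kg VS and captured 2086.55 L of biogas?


Y = V / VS
= 2086.55 / 12.78
= 163.2668 L/kg VS

163.2668 L/kg VS


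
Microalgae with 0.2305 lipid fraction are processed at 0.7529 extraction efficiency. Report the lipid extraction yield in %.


Y = lipid_content * extraction_eff * 100
= 0.2305 * 0.7529 * 100
= 17.3543%

17.3543%


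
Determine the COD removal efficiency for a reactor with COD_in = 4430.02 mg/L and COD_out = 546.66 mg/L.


eta = (COD_in - COD_out) / COD_in * 100
= (4430.02 - 546.66) / 4430.02 * 100
= 87.6601%

87.6601%


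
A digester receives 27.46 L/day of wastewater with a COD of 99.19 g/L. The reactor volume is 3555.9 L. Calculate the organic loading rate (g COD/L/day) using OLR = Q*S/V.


OLR = Q * S / V
= 27.46 * 99.19 / 3555.9
= 0.7660 g/L/day

0.7660 g/L/day


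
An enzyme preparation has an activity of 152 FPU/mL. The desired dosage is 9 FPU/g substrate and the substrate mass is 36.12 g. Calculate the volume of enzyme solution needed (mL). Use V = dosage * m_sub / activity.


V = dosage * m_sub / activity
V = 9 * 36.12 / 152
V = 2.1387 mL

2.1387 mL


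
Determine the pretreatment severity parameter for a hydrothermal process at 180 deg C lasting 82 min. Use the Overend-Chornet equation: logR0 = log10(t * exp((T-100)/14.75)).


logR0 = log10(t * exp((T - 100) / 14.75))
= log10(82 * exp((180 - 100) / 14.75))
= 4.2693

4.2693


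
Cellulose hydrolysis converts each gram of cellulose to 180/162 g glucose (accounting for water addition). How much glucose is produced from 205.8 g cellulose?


glucose = cellulose * 180/162
= 205.8 * 180/162
= 228.6667 g

228.6667 g


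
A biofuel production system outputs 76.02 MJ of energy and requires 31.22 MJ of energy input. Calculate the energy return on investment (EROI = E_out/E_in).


EROI = E_out / E_in
= 76.02 / 31.22
= 2.4350

2.4350


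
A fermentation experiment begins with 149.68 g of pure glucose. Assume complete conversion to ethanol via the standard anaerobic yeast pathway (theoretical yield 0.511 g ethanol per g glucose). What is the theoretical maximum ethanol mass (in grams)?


Theoretical ethanol yield: m_EtOH = 0.511 * m_glucose
m_EtOH = 0.511 * 149.68 = 76.4865 g

76.4865 g


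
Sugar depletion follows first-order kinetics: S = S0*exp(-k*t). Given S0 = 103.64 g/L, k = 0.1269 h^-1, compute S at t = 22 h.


S = S0 * exp(-k * t)
S = 103.64 * exp(-0.1269 * 22)
S = 6.3542 g/L

6.3542 g/L


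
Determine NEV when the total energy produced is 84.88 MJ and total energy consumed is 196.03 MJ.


NEV = E_out - E_in
= 84.88 - 196.03
= -111.1500 MJ

-111.1500 MJ


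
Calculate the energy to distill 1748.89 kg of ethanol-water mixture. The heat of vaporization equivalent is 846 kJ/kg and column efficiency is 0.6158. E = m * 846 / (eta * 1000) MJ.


E = m * 846 / (eta * 1000)
= 1748.89 * 846 / (0.6158 * 1000)
= 2402.6647 MJ

2402.6647 MJ


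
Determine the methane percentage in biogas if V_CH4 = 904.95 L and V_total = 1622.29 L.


CH4% = V_CH4 / V_total * 100
= 904.95 / 1622.29 * 100
= 55.7823%

55.7823%


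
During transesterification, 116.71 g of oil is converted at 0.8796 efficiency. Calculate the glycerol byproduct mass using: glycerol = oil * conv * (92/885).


glycerol = oil * conv * (92/885)
= 116.71 * 0.8796 * 92 / 885
= 10.6718 g

10.6718 g


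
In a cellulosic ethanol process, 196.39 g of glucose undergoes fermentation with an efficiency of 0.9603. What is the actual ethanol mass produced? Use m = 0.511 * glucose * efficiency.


Actual ethanol: m = 0.511 * 196.39 * 0.9603
m = 96.3712 g

96.3712 g


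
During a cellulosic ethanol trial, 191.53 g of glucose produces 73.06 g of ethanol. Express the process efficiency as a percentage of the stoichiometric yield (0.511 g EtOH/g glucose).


Fermentation efficiency = (actual / (0.511 * glucose)) * 100
= (73.06 / (0.511 * 191.53)) * 100
= 74.6487%

74.6487%


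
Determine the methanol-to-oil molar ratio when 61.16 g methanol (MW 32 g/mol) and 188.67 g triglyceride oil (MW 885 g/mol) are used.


Molar ratio = n_MeOH / n_oil = (MeOH/32) / (oil/885) = (MeOH * 885) / (32 * oil)
= (61.16 * 885) / (32 * 188.67)
= 8.9652

8.9652


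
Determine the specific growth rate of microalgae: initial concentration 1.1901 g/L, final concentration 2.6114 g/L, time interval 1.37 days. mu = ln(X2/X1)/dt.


mu = ln(X2/X1) / dt
= ln(2.6114/1.1901) / 1.37
= 0.5736 per day

0.5736 per day


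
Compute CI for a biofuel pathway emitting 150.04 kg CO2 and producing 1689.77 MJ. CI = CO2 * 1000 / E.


CI = CO2 * 1000 / E
= 150.04 * 1000 / 1689.77
= 88.7931 g CO2/MJ

88.7931 g CO2/MJ


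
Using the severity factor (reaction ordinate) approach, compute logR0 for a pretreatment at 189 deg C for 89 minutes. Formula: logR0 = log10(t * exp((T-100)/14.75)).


logR0 = log10(t * exp((T - 100) / 14.75))
= log10(89 * exp((189 - 100) / 14.75))
= 4.5699

4.5699


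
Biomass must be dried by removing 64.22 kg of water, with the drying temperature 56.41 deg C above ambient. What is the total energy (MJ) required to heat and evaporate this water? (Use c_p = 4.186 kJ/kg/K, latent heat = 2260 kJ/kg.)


E = m_water * (4.186 * dT + 2260) / 1000
= 64.22 * (4.186 * 56.41 + 2260) / 1000
= 160.3016 MJ

160.3016 MJ


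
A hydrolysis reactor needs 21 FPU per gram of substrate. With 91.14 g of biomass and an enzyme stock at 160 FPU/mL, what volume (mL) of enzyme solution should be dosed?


V = dosage * m_sub / activity
V = 21 * 91.14 / 160
V = 11.9621 mL

11.9621 mL


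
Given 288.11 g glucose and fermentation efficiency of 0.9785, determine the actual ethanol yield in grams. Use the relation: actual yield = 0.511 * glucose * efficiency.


Actual ethanol: m = 0.511 * 288.11 * 0.9785
m = 144.0589 g

144.0589 g


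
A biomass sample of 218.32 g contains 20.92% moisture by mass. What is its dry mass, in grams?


Wd = Ww * (1 - MC/100)
= 218.32 * (1 - 20.92/100)
= 172.6475 g

172.6475 g


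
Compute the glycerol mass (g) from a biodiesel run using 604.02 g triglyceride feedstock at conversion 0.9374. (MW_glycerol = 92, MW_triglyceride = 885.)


glycerol = oil * conv * (92/885)
= 604.02 * 0.9374 * 92 / 885
= 58.8601 g

58.8601 g


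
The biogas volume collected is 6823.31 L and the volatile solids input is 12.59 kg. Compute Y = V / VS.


Y = V / VS
= 6823.31 / 12.59
= 541.9627 L/kg VS

541.9627 L/kg VS


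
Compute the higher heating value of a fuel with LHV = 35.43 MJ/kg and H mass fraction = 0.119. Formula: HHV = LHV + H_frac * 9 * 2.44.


HHV = LHV + H_frac * 9 * 2.44
= 35.43 + 0.119 * 9 * 2.44
= 38.0432 MJ/kg

38.0432 MJ/kg


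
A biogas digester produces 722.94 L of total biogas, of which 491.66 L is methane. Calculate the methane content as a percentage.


CH4% = V_CH4 / V_total * 100
= 491.66 / 722.94 * 100
= 68.0084%

68.0084%


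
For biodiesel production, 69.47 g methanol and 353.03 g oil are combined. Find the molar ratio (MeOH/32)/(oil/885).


Molar ratio = n_MeOH / n_oil = (MeOH/32) / (oil/885) = (MeOH * 885) / (32 * oil)
= (69.47 * 885) / (32 * 353.03)
= 5.4423

5.4423


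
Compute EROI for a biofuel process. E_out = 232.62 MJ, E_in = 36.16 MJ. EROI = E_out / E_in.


EROI = E_out / E_in
= 232.62 / 36.16
= 6.4331

6.4331


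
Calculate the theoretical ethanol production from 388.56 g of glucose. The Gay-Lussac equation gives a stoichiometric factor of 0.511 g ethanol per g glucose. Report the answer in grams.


Theoretical ethanol yield: m_EtOH = 0.511 * m_glucose
m_EtOH = 0.511 * 388.56 = 198.5542 g

198.5542 g


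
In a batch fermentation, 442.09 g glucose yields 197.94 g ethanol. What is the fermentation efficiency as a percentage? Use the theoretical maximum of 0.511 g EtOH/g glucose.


Fermentation efficiency = (actual / (0.511 * glucose)) * 100
= (197.94 / (0.511 * 442.09)) * 100
= 87.6197%

87.6197%


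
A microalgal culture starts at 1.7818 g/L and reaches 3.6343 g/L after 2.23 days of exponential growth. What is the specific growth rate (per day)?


mu = ln(X2/X1) / dt
= ln(3.6343/1.7818) / 2.23
= 0.3196 per day

0.3196 per day


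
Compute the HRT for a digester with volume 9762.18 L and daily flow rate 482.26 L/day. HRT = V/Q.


HRT = V / Q
= 9762.18 / 482.26
= 20.2426 days

20.2426 days


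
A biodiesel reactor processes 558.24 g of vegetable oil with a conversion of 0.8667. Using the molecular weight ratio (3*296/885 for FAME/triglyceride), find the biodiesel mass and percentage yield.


m_FAME = oil * conv * (3 * 296 / 885) = oil * conv * (888/885)
= 558.24 * 0.8667 * 888 / 885
= 485.4667 g
Y = m_FAME / oil * 100 = conv * (888/885) * 100
= 0.8667 * 888 / 885 * 100
= 86.96%

485.4667 g FAME; Y = 86.96%


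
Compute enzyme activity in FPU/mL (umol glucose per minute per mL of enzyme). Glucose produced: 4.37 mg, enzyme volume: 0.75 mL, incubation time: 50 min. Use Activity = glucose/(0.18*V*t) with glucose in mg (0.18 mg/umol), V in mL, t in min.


Activity = glucose_mg / (0.18 mg/umol * V_mL * t_min)
= 4.37 / (0.18 * 0.75 * 50)
= 0.6474 FPU/mL

0.6474 FPU/mL


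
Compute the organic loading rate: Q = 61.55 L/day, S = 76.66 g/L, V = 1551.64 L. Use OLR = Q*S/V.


OLR = Q * S / V
= 61.55 * 76.66 / 1551.64
= 3.0409 g/L/day

3.0409 g/L/day


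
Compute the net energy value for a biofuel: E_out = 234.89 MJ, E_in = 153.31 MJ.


NEV = E_out - E_in
= 234.89 - 153.31
= 81.5800 MJ

81.5800 MJ


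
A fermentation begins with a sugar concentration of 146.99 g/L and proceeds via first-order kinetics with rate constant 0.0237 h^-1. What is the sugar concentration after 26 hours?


S = S0 * exp(-k * t)
S = 146.99 * exp(-0.0237 * 26)
S = 79.3735 g/L

79.3735 g/L


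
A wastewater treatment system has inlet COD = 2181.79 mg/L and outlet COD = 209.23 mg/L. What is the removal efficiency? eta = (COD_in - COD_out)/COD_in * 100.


eta = (COD_in - COD_out) / COD_in * 100
= (2181.79 - 209.23) / 2181.79 * 100
= 90.4102%

90.4102%


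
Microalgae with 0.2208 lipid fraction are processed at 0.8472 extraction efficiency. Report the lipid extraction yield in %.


Y = lipid_content * extraction_eff * 100
= 0.2208 * 0.8472 * 100
= 18.7062%

18.7062%


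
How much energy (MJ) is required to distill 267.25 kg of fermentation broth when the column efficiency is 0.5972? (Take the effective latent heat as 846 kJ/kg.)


E = m * 846 / (eta * 1000)
= 267.25 * 846 / (0.5972 * 1000)
= 378.5892 MJ

378.5892 MJ


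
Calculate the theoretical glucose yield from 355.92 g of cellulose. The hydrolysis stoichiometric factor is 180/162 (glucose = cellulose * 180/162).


glucose = cellulose * 180/162
= 355.92 * 180/162
= 395.4667 g

395.4667 g


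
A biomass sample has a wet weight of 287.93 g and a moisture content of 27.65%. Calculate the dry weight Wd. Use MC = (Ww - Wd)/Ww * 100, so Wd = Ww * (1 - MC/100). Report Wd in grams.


Wd = Ww * (1 - MC/100)
= 287.93 * (1 - 27.65/100)
= 208.3174 g

208.3174 g


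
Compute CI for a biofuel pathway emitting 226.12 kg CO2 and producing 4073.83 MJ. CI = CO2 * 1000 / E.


CI = CO2 * 1000 / E
= 226.12 * 1000 / 4073.83
= 55.5055 g CO2/MJ

55.5055 g CO2/MJ


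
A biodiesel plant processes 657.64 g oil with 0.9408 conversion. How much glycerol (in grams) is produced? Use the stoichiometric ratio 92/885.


glycerol = oil * conv * (92/885)
= 657.64 * 0.9408 * 92 / 885
= 64.3176 g

64.3176 g


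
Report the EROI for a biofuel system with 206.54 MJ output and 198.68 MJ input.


EROI = E_out / E_in
= 206.54 / 198.68
= 1.0396

1.0396


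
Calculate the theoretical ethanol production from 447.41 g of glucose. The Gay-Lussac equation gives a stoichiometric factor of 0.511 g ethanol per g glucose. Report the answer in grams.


Theoretical ethanol yield: m_EtOH = 0.511 * m_glucose
m_EtOH = 0.511 * 447.41 = 228.6265 g

228.6265 g


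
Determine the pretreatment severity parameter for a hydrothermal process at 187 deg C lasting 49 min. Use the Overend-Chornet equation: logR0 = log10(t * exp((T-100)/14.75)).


logR0 = log10(t * exp((T - 100) / 14.75))
= log10(49 * exp((187 - 100) / 14.75))
= 4.2518

4.2518


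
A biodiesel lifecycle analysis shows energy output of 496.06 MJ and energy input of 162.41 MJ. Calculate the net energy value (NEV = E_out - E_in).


NEV = E_out - E_in
= 496.06 - 162.41
= 333.6500 MJ

333.6500 MJ


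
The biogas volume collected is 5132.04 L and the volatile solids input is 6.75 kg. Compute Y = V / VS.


Y = V / VS
= 5132.04 / 6.75
= 760.3022 L/kg VS

760.3022 L/kg VS


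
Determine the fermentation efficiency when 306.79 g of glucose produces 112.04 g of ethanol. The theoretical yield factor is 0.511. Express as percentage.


Fermentation efficiency = (actual / (0.511 * glucose)) * 100
= (112.04 / (0.511 * 306.79)) * 100
= 71.4679%

71.4679%


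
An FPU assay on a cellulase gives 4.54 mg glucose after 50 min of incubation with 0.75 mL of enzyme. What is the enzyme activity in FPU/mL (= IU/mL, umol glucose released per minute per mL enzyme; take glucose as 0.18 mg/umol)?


Activity = glucose_mg / (0.18 mg/umol * V_mL * t_min)
= 4.54 / (0.18 * 0.75 * 50)
= 0.6726 FPU/mL

0.6726 FPU/mL


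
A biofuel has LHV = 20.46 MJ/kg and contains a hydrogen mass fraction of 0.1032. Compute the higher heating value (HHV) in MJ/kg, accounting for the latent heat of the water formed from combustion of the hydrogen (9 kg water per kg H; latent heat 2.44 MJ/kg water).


HHV = LHV + H_frac * 9 * 2.44
= 20.46 + 0.1032 * 9 * 2.44
= 22.7263 MJ/kg

22.7263 MJ/kg


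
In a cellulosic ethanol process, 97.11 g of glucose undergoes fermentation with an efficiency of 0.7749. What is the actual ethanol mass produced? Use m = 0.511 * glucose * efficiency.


Actual ethanol: m = 0.511 * 97.11 * 0.7749
m = 38.4530 g

38.4530 g


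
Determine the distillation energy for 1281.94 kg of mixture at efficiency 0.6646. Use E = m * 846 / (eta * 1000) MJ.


E = m * 846 / (eta * 1000)
= 1281.94 * 846 / (0.6646 * 1000)
= 1631.8406 MJ

1631.8406 MJ


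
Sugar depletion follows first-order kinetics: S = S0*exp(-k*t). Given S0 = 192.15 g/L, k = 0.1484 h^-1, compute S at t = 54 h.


S = S0 * exp(-k * t)
S = 192.15 * exp(-0.1484 * 54)
S = 0.0636 g/L

0.0636 g/L


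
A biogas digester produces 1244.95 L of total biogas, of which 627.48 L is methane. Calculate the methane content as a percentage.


CH4% = V_CH4 / V_total * 100
= 627.48 / 1244.95 * 100
= 50.4020%

50.4020%


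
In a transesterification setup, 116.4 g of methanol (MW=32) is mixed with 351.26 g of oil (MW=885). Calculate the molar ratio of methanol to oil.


Molar ratio = n_MeOH / n_oil = (MeOH/32) / (oil/885) = (MeOH * 885) / (32 * oil)
= (116.4 * 885) / (32 * 351.26)
= 9.1647

9.1647


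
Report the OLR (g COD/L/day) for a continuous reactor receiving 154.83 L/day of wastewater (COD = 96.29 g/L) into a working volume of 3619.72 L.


OLR = Q * S / V
= 154.83 * 96.29 / 3619.72
= 4.1187 g/L/day

4.1187 g/L/day


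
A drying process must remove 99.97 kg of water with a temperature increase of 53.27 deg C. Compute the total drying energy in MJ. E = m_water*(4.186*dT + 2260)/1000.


E = m_water * (4.186 * dT + 2260) / 1000
= 99.97 * (4.186 * 53.27 + 2260) / 1000
= 248.2243 MJ

248.2243 MJ


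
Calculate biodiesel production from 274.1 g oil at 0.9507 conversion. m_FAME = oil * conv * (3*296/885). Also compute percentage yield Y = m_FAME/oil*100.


m_FAME = oil * conv * (3 * 296 / 885) = oil * conv * (888/885)
= 274.1 * 0.9507 * 888 / 885
= 261.4702 g
Y = m_FAME / oil * 100 = conv * (888/885) * 100
= 0.9507 * 888 / 885 * 100
= 95.39%

261.4702 g FAME; Y = 95.39%


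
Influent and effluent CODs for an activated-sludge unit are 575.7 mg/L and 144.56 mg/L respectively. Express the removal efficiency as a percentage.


eta = (COD_in - COD_out) / COD_in * 100
= (575.7 - 144.56) / 575.7 * 100
= 74.8897%

74.8897%


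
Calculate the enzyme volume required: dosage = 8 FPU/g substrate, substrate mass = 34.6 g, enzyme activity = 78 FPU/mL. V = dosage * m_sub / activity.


V = dosage * m_sub / activity
V = 8 * 34.6 / 78
V = 3.5487 mL

3.5487 mL


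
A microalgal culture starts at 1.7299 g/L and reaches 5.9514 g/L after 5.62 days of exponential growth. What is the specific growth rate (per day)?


mu = ln(X2/X1) / dt
= ln(5.9514/1.7299) / 5.62
= 0.2199 per day

0.2199 per day


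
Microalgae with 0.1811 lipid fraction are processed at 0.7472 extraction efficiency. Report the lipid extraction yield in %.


Y = lipid_content * extraction_eff * 100
= 0.1811 * 0.7472 * 100
= 13.5318%

13.5318%


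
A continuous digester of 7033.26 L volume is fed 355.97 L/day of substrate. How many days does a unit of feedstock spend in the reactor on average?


HRT = V / Q
= 7033.26 / 355.97
= 19.7580 days

19.7580 days


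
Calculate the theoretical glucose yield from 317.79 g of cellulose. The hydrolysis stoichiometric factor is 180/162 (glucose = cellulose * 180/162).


glucose = cellulose * 180/162
= 317.79 * 180/162
= 353.1000 g

353.1000 g


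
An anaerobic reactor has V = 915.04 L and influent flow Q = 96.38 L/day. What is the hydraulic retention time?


HRT = V / Q
= 915.04 / 96.38
= 9.4941 days

9.4941 days


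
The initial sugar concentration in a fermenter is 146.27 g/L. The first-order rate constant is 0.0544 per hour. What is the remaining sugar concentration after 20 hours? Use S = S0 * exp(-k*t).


S = S0 * exp(-k * t)
S = 146.27 * exp(-0.0544 * 20)
S = 49.2768 g/L

49.2768 g/L


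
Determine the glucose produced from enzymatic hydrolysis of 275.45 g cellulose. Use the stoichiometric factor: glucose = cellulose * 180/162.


glucose = cellulose * 180/162
= 275.45 * 180/162
= 306.0556 g

306.0556 g


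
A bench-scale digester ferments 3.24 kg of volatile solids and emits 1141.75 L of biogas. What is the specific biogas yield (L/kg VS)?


Y = V / VS
= 1141.75 / 3.24
= 352.3920 L/kg VS

352.3920 L/kg VS


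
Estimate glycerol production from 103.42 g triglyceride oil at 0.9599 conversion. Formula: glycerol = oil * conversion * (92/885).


glycerol = oil * conv * (92/885)
= 103.42 * 0.9599 * 92 / 885
= 10.3199 g

10.3199 g


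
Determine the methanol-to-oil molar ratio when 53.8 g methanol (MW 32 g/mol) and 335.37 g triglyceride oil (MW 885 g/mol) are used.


Molar ratio = n_MeOH / n_oil = (MeOH/32) / (oil/885) = (MeOH * 885) / (32 * oil)
= (53.8 * 885) / (32 * 335.37)
= 4.4366

4.4366


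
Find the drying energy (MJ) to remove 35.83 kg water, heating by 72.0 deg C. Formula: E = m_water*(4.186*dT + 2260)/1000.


E = m_water * (4.186 * dT + 2260) / 1000
= 35.83 * (4.186 * 72.0 + 2260) / 1000
= 91.7747 MJ

91.7747 MJ


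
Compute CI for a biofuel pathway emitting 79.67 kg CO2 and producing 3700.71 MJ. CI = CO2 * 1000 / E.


CI = CO2 * 1000 / E
= 79.67 * 1000 / 3700.71
= 21.5283 g CO2/MJ

21.5283 g CO2/MJ
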